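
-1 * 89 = -89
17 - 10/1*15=-133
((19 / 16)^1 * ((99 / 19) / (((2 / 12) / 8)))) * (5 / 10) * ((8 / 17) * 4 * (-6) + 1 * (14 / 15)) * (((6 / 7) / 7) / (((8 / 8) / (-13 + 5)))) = 6277392 / 4165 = 1507.18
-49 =-49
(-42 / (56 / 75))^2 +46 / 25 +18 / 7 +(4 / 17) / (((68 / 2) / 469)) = 2566555503 / 809200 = 3171.72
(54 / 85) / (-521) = -54 / 44285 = -0.00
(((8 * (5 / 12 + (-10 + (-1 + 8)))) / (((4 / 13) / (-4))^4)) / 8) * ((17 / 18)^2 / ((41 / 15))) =-1279389995 / 53136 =-24077.65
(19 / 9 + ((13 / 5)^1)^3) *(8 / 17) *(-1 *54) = -1063104 / 2125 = -500.28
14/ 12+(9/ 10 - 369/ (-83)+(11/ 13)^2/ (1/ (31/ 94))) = 133473683/ 19778070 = 6.75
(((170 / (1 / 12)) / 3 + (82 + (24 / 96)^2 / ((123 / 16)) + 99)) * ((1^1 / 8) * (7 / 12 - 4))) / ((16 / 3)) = -6619 / 96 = -68.95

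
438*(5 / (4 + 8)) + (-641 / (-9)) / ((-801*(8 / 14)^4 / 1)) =181.67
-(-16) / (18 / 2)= 16 / 9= 1.78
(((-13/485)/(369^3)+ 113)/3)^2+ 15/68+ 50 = 533844052944540792077040407/363406839177286547813700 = 1469.00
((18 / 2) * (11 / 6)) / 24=0.69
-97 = -97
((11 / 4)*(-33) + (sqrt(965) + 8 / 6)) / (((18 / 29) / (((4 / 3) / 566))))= -31117 / 91692 + 29*sqrt(965) / 7641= -0.22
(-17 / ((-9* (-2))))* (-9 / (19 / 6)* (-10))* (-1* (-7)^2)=24990 / 19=1315.26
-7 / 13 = -0.54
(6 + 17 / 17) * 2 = 14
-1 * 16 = -16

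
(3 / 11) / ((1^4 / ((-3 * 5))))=-45 / 11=-4.09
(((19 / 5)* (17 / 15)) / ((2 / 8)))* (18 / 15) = 2584 / 125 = 20.67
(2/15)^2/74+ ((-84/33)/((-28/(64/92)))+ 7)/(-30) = -990773/4212450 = -0.24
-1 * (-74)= 74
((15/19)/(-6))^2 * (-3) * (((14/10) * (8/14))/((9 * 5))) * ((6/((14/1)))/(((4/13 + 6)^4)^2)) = -0.00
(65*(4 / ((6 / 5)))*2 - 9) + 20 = 444.33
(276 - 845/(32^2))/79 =281779/80896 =3.48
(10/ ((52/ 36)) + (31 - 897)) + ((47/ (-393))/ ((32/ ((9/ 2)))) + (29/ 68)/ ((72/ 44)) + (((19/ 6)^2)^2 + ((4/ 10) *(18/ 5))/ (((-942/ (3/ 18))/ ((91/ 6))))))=-446681741740649/ 589071787200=-758.28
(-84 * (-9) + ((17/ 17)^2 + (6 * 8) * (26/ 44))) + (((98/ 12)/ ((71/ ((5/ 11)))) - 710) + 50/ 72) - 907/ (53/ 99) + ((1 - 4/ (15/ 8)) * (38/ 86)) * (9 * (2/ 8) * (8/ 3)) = -1621.10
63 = 63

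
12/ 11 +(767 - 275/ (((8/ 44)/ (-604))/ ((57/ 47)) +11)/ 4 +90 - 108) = 34084743269/ 45822634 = 743.84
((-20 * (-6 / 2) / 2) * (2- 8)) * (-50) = 9000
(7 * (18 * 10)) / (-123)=-10.24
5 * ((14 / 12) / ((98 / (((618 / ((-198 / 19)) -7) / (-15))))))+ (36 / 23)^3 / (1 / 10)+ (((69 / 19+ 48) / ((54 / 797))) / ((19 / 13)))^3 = 449818809410582720038621 / 3173425706000088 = 141745498.74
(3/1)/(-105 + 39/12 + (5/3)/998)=-17964/609269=-0.03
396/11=36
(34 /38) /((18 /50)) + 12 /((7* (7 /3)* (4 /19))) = 50066 /8379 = 5.98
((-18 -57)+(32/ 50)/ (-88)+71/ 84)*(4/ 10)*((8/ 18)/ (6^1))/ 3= -1713143/ 2338875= -0.73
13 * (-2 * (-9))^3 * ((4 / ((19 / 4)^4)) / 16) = 4852224 / 130321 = 37.23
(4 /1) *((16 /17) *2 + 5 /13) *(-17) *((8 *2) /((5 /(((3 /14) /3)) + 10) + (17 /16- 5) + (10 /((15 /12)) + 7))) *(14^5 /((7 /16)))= -630666559488 /18941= -33296370.81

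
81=81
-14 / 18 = -7 / 9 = -0.78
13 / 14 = 0.93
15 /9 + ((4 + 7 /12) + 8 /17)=457 /68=6.72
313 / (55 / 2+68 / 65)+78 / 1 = 330148 / 3711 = 88.96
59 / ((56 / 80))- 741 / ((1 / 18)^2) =-1679998 / 7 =-239999.71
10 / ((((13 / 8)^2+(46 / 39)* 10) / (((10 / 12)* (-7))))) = -145600 / 36031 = -4.04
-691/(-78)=691/78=8.86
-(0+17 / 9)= -17 / 9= -1.89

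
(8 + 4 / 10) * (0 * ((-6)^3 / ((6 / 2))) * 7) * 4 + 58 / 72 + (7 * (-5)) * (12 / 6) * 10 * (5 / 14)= -8971 / 36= -249.19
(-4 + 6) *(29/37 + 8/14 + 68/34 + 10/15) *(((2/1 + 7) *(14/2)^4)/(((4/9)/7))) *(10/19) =1012921875/703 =1440856.15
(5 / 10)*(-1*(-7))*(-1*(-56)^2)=-10976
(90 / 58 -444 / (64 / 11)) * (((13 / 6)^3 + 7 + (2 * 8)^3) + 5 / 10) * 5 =-51371691695 / 33408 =-1537706.29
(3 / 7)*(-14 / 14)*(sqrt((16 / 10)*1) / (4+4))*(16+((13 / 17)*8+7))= -297*sqrt(10) / 476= -1.97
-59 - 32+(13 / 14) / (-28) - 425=-202285 / 392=-516.03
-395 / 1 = -395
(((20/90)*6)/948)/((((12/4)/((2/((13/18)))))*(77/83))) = 332/237237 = 0.00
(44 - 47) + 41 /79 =-196 /79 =-2.48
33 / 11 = 3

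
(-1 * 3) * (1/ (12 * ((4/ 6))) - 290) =6957/ 8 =869.62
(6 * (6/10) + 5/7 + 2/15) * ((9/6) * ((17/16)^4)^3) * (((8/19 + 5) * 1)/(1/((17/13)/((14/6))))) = 1429260323882425426911/34066916431290695680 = 41.95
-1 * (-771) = 771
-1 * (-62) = 62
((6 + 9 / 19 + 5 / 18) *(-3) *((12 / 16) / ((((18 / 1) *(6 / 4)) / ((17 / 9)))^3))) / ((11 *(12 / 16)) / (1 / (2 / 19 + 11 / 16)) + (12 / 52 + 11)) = -0.00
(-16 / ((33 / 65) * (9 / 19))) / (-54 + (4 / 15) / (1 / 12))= 49400 / 37719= 1.31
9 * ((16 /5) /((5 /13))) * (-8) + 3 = -14901 /25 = -596.04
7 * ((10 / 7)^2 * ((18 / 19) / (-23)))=-1800 / 3059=-0.59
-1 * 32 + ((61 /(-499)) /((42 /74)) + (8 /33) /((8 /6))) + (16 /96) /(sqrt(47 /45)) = -3692477 /115269 + sqrt(235) /94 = -31.87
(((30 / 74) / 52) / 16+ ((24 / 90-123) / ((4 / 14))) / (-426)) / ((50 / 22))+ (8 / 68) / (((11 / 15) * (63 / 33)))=154475916593 / 292605768000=0.53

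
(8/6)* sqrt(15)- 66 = -60.84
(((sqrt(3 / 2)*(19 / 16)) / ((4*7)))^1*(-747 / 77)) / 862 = -14193*sqrt(6) / 59471104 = -0.00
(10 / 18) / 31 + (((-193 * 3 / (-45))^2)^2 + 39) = 43073361781 / 1569375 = 27446.19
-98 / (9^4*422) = -49 / 1384371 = -0.00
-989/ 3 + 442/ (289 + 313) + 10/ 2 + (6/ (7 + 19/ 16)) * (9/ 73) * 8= -2791041157/ 8635389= -323.21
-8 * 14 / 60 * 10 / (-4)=14 / 3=4.67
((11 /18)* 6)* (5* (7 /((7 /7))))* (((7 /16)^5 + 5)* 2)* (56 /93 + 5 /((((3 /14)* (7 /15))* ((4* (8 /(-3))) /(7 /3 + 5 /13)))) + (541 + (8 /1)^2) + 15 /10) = 3880310932861055 /5070913536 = 765209.45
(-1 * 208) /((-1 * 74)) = 104 /37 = 2.81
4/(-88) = -1/22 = -0.05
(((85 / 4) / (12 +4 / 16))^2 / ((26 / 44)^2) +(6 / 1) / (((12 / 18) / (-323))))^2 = 8400618.46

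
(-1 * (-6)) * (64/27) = 128/9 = 14.22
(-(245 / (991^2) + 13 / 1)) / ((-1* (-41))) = -12767298 / 40265321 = -0.32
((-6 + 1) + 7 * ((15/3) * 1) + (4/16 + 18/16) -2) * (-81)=-19035/8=-2379.38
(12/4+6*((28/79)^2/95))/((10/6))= 5350167/2964475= 1.80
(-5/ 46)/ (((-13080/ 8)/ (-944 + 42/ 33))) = -5185/ 82731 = -0.06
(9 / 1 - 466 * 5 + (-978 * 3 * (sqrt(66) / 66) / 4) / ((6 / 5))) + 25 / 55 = -25526 / 11 - 815 * sqrt(66) / 88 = -2395.79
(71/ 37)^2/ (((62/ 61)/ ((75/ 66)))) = 7687525/ 1867316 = 4.12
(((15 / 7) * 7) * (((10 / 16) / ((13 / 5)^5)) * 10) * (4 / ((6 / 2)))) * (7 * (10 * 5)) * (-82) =-11210937500 / 371293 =-30194.31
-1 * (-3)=3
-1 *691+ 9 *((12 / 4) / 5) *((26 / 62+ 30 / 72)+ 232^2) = 179777131 / 620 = 289963.11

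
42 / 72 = 7 / 12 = 0.58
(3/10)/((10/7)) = 21/100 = 0.21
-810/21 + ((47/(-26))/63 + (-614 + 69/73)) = -77920985/119574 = -651.65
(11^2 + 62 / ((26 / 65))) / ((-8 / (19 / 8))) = -1311 / 16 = -81.94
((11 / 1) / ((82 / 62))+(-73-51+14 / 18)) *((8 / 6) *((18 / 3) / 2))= -169600 / 369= -459.62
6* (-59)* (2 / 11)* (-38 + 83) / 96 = -2655 / 88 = -30.17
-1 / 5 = -0.20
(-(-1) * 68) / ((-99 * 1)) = -68 / 99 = -0.69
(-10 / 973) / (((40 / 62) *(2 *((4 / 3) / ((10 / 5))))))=-93 / 7784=-0.01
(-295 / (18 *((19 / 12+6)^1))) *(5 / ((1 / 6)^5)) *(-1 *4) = 30585600 / 91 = 336105.49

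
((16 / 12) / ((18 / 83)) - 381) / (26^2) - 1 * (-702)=12802783 / 18252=701.45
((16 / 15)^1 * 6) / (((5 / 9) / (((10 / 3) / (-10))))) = -96 / 25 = -3.84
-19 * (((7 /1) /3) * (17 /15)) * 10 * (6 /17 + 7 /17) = -3458 /9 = -384.22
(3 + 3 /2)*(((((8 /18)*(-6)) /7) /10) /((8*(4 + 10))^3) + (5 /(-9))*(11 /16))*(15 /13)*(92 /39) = -971924869 /207753728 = -4.68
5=5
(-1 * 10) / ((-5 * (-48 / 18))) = -3 / 4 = -0.75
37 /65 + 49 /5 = 674 /65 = 10.37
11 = 11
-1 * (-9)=9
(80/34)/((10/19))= 76/17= 4.47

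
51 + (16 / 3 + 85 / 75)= 862 / 15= 57.47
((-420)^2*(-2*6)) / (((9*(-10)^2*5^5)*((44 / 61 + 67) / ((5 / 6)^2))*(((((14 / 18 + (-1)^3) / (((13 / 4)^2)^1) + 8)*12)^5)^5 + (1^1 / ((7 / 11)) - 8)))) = -4843456475325692701114534956398436097905546180686112986486334571720836 / 21176098678484460915584079492177154746336070917273599552764545706390653595546604671583247974082221766269222643166092050125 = -0.00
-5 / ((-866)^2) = -5 / 749956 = -0.00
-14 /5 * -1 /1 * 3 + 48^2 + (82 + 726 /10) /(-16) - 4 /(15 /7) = 552209 /240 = 2300.87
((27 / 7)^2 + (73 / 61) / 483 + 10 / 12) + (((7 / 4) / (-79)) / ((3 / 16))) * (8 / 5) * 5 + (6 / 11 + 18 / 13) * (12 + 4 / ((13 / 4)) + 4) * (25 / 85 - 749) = -25626641692509461 / 1029817823034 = -24884.64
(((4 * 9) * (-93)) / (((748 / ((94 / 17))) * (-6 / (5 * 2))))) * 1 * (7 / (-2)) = -458955 / 3179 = -144.37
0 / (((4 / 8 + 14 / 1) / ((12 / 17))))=0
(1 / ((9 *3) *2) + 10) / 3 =541 / 162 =3.34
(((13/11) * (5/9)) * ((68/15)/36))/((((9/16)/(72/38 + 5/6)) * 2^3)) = 68731/1371249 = 0.05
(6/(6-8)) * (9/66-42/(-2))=-1395/22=-63.41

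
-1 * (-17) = 17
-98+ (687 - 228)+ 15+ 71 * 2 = 518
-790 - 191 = -981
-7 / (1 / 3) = -21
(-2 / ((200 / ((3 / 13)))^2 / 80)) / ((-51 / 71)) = 0.00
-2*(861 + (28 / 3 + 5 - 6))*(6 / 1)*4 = -41728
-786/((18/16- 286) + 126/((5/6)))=31440/5347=5.88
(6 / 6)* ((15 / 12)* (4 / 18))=0.28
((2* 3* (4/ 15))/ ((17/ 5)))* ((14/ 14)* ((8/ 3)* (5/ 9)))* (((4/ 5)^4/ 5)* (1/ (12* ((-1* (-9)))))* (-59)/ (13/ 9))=-241664/ 11188125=-0.02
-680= -680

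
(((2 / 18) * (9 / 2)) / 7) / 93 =1 / 1302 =0.00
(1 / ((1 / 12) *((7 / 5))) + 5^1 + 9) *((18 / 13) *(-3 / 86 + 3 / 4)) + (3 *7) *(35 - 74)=-3117294 / 3913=-796.65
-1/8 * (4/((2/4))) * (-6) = 6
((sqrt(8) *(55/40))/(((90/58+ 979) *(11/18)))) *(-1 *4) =-261 *sqrt(2)/14218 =-0.03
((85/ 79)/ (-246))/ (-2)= 0.00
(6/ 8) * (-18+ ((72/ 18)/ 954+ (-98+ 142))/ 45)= -18269/ 1431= -12.77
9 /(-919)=-9 /919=-0.01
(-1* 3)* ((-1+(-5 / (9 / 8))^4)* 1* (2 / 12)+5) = -2750269 / 13122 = -209.59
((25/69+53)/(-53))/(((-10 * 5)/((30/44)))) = 1841/134090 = 0.01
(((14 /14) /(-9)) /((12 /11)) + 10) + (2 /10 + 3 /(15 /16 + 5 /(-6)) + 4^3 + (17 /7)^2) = 575749 /5292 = 108.80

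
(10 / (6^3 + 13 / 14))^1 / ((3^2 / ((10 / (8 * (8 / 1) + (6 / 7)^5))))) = 2941225 / 3701653524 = 0.00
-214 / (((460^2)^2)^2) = -0.00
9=9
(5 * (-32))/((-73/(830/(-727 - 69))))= -33200/14527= -2.29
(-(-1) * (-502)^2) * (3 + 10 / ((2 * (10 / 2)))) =1008016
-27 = -27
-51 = -51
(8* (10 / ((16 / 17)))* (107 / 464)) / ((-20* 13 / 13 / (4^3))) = -1819 / 29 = -62.72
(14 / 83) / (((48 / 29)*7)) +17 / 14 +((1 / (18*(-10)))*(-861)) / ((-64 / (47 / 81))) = 214232491 / 180714240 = 1.19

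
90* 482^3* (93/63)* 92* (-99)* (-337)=319651676156831040/7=45664525165261577.14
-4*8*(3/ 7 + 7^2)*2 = -22144/ 7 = -3163.43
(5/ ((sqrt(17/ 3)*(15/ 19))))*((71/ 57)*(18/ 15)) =142*sqrt(51)/ 255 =3.98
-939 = -939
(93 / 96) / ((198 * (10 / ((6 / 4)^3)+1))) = 93 / 75328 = 0.00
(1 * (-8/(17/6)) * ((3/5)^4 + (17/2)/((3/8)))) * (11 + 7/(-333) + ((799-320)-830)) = 21885.77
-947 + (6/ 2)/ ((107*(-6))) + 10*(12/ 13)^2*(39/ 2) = -2172327/ 2782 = -780.85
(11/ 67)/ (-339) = -11/ 22713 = -0.00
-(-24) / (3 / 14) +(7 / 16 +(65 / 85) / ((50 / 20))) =153331 / 1360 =112.74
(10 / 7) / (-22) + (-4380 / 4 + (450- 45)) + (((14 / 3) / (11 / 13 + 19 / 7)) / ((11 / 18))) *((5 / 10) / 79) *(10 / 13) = -113335240 / 164241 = -690.05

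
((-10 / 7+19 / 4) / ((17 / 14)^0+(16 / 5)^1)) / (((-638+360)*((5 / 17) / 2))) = -527 / 27244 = -0.02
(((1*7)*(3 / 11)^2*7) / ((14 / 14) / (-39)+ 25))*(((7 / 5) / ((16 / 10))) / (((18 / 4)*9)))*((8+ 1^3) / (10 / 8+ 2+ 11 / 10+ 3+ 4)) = 66885 / 26752858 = 0.00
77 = 77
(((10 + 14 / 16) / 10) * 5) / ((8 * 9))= 29 / 384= 0.08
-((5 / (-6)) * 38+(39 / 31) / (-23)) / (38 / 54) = 610668 / 13547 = 45.08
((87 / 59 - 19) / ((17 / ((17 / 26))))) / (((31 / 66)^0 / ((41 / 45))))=-21197 / 34515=-0.61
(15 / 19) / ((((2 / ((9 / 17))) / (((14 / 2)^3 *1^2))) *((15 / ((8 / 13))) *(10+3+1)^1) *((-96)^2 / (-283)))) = -13867 / 2149888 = -0.01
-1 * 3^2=-9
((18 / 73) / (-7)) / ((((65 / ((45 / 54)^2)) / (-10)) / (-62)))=-1550 / 6643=-0.23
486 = 486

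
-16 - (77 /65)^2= -73529 /4225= -17.40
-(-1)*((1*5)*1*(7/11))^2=1225/121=10.12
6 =6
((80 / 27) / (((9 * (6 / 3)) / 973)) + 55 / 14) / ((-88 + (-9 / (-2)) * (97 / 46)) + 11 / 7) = -25679270 / 12040407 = -2.13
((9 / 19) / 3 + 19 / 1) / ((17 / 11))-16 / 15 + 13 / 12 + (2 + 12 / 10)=302579 / 19380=15.61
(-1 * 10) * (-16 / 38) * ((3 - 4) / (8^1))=-10 / 19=-0.53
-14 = -14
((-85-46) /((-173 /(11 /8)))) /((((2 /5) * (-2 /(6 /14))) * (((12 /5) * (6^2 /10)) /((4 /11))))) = -16375 /697536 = -0.02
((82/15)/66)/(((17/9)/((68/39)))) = 164/2145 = 0.08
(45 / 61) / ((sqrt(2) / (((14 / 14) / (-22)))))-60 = -60-45*sqrt(2) / 2684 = -60.02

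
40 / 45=8 / 9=0.89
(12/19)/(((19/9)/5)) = 540/361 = 1.50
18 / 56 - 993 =-27795 / 28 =-992.68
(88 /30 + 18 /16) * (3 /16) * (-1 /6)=-487 /3840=-0.13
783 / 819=87 / 91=0.96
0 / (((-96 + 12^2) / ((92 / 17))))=0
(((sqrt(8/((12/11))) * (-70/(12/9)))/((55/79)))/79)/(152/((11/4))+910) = -7 * sqrt(66)/21236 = -0.00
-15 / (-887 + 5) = 5 / 294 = 0.02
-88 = -88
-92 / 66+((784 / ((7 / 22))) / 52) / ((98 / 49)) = 9566 / 429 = 22.30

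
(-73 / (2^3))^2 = 5329 / 64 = 83.27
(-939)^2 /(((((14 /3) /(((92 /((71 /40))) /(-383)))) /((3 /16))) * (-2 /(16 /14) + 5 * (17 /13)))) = -15818074740 /15799133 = -1001.20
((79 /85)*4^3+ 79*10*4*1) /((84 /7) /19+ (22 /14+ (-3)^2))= 18198124 /63325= 287.38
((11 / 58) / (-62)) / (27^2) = -11 / 2621484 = -0.00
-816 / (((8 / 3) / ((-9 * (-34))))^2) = -10744731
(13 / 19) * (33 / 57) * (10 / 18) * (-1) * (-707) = 505505 / 3249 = 155.59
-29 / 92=-0.32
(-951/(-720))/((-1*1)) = -317/240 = -1.32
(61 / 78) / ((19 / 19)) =0.78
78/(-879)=-26/293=-0.09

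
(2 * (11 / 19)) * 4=88 / 19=4.63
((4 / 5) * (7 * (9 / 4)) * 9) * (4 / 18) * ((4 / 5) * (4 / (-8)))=-252 / 25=-10.08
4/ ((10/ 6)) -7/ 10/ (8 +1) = 209/ 90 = 2.32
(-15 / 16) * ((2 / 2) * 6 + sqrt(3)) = -45 / 8 - 15 * sqrt(3) / 16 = -7.25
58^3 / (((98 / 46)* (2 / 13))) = 595290.69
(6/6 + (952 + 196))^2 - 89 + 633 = 1320745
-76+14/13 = -974/13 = -74.92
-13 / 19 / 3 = -13 / 57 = -0.23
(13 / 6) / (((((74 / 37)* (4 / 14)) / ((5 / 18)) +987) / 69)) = 0.15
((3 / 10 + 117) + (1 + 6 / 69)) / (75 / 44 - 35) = -599038 / 168475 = -3.56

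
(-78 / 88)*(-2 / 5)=39 / 110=0.35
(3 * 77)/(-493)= -231/493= -0.47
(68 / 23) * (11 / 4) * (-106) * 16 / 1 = -317152 / 23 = -13789.22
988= 988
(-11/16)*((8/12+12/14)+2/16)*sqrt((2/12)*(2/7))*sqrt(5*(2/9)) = -3047*sqrt(210)/169344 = -0.26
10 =10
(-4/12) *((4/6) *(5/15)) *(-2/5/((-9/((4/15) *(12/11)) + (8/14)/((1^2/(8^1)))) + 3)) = -448/353295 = -0.00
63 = 63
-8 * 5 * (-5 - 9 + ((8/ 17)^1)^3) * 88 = 240310400/ 4913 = 48913.17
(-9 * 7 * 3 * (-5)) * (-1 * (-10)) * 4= 37800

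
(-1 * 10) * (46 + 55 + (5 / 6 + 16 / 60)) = -1021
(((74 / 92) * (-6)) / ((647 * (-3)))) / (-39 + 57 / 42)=-518 / 7842287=-0.00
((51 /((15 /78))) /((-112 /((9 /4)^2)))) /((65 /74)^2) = -5655339 /364000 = -15.54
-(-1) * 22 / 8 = 11 / 4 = 2.75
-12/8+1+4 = 3.50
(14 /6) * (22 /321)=154 /963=0.16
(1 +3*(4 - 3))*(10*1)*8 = 320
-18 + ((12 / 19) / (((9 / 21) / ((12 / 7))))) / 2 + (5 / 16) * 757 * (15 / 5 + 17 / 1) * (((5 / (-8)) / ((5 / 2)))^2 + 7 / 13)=44682299 / 15808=2826.56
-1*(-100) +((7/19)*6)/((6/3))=1921/19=101.11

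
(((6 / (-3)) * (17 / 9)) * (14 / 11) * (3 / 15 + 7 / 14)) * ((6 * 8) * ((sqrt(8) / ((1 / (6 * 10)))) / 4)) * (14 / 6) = -373184 * sqrt(2) / 33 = -15992.78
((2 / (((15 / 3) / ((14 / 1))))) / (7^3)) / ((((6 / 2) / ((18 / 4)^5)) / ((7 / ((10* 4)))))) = 19683 / 11200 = 1.76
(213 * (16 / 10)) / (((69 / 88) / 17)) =849728 / 115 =7388.94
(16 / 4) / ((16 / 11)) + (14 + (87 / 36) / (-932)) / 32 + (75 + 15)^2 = 2900033539 / 357888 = 8103.19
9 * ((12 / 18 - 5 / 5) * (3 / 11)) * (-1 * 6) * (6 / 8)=81 / 22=3.68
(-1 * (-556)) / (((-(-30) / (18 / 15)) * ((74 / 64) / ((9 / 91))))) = 160128 / 84175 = 1.90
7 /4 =1.75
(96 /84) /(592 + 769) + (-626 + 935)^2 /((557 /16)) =14554364248 /5306539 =2742.72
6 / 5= 1.20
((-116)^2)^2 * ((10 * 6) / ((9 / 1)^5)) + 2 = 3621318086 / 19683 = 183982.02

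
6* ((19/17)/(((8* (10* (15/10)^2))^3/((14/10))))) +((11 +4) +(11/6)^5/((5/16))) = 2238344711/27540000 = 81.28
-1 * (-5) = 5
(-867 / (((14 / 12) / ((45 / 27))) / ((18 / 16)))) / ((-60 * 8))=2601 / 896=2.90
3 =3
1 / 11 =0.09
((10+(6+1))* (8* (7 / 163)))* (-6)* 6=-34272 / 163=-210.26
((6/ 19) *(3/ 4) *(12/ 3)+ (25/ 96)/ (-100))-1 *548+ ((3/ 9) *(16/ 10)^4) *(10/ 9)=-4470306431/ 8208000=-544.63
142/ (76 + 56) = 71/ 66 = 1.08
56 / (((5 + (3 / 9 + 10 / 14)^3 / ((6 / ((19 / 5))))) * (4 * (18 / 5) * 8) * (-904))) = -540225 / 5754726592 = -0.00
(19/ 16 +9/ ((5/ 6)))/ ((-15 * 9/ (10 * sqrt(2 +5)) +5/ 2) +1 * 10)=25893 * sqrt(7)/ 145840 +33565/ 29168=1.62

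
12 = 12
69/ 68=1.01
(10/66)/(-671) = -5/22143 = -0.00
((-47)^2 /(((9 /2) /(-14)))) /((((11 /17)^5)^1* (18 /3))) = -43910497582 /4348377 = -10098.13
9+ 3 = 12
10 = 10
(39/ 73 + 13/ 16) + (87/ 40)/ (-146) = 3889/ 2920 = 1.33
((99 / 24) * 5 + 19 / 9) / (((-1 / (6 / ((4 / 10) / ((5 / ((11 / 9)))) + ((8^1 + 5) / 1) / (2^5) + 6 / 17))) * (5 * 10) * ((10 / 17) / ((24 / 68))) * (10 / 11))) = -5510142 / 2622325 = -2.10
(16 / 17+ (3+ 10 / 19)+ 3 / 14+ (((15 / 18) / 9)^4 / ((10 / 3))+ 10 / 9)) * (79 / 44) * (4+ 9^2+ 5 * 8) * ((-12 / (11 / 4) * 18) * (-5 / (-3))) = -3665965028239375 / 21539579292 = -170196.69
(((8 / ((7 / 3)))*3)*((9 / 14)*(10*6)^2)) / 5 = 233280 / 49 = 4760.82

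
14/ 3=4.67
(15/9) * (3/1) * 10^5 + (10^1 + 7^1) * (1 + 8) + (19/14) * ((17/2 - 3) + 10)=500174.04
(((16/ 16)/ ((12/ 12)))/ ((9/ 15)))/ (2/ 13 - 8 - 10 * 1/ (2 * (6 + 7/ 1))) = -65/ 321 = -0.20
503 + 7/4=2019/4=504.75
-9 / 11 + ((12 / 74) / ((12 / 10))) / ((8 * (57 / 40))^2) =-1080542 / 1322343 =-0.82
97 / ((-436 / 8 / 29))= -5626 / 109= -51.61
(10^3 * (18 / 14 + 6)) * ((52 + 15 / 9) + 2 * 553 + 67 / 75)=59188560 / 7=8455508.57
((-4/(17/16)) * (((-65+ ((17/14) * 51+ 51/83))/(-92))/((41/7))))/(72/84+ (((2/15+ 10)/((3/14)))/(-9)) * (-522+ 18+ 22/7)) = -32375700/4965164876227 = -0.00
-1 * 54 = -54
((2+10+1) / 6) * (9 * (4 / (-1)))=-78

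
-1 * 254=-254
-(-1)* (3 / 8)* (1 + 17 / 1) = 27 / 4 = 6.75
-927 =-927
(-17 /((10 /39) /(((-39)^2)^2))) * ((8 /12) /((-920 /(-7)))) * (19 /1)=-67998971313 /4600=-14782385.07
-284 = -284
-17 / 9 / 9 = -17 / 81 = -0.21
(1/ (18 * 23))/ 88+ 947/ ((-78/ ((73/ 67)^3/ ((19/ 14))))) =-31316796319331/ 2706477211152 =-11.57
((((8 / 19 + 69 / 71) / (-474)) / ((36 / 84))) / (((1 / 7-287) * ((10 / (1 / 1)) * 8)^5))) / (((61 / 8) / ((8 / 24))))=92071 / 288726264623923200000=0.00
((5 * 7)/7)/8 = 5/8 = 0.62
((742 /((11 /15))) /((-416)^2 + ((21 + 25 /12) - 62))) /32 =3339 /18270604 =0.00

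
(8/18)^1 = 4/9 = 0.44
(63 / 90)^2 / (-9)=-49 / 900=-0.05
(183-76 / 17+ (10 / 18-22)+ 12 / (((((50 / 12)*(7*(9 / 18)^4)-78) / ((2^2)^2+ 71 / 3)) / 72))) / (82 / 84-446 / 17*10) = 4586770916 / 4094321997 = 1.12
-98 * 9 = -882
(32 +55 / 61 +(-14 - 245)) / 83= -13792 / 5063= -2.72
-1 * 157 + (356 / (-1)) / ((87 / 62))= -35731 / 87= -410.70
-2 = -2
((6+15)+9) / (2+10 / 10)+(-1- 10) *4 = -34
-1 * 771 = -771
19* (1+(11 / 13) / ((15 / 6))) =1653 / 65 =25.43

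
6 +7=13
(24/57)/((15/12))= 32/95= 0.34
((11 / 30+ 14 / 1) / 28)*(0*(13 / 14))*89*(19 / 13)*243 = 0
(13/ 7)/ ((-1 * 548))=-13/ 3836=-0.00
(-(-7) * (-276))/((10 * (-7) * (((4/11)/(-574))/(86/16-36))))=10673817/8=1334227.12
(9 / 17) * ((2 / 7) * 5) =90 / 119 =0.76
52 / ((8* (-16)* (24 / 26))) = -169 / 384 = -0.44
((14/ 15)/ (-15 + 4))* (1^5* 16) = -224/ 165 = -1.36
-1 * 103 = -103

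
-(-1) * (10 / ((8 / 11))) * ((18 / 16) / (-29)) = -495 / 928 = -0.53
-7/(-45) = 7/45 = 0.16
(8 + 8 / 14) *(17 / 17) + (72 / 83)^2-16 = -321940 / 48223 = -6.68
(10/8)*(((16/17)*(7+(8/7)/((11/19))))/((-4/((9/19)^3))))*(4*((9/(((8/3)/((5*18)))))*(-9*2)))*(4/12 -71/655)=95478690060/69186733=1380.01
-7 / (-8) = 7 / 8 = 0.88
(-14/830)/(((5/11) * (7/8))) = -88/2075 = -0.04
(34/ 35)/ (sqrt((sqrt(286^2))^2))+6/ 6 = 5022/ 5005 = 1.00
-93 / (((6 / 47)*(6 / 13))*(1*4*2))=-197.30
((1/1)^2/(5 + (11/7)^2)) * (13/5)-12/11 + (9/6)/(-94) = -1435777/1892220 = -0.76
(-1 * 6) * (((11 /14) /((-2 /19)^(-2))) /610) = -66 /770735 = -0.00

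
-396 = -396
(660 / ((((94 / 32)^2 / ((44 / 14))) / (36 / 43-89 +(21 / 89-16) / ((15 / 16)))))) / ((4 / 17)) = -6346749026816 / 59176901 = -107250.45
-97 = -97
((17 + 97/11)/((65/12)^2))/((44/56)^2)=8015616/5623475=1.43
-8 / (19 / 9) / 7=-72 / 133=-0.54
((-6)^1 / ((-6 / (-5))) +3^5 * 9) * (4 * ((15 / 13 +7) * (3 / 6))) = 462584 / 13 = 35583.38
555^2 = 308025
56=56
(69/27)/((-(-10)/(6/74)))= 23/1110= 0.02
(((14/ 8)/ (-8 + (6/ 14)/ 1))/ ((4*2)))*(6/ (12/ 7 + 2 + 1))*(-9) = 0.33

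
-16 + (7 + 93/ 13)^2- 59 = 21181/ 169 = 125.33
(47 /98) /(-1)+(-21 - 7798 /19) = -804199 /1862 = -431.90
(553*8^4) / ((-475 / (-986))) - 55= 2233350643 / 475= 4701790.83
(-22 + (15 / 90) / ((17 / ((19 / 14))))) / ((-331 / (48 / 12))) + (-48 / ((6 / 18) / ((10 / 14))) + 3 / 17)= -12102070 / 118167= -102.41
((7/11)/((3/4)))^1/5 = 28/165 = 0.17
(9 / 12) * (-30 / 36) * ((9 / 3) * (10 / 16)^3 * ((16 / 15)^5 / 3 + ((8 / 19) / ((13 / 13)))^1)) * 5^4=-596061625 / 2363904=-252.15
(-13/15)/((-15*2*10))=13/4500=0.00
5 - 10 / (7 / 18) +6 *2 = -61 / 7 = -8.71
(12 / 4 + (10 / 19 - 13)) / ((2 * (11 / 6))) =-540 / 209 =-2.58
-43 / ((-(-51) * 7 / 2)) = -86 / 357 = -0.24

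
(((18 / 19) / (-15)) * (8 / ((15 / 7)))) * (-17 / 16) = 119 / 475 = 0.25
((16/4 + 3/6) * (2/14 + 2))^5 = 44840334375/537824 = 83373.62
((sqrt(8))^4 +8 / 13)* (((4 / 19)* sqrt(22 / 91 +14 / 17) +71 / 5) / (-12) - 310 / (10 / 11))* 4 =-88445.91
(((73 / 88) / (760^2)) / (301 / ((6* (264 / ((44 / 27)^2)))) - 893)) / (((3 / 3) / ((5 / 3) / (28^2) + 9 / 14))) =-242190567 / 233346837769830400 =-0.00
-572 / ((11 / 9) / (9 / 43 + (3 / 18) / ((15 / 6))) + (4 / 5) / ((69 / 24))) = -35126520 / 289063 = -121.52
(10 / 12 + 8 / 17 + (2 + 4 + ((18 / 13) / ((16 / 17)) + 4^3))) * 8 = 385999 / 663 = 582.20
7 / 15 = 0.47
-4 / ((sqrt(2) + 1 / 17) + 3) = -1768 / 1063 + 578 * sqrt(2) / 1063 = -0.89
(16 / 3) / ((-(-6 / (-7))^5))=-11.53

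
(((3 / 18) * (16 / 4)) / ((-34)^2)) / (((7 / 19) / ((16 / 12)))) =38 / 18207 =0.00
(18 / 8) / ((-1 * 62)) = -9 / 248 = -0.04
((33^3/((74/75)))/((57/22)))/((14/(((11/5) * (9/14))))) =195676965/137788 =1420.13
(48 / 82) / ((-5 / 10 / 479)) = -22992 / 41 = -560.78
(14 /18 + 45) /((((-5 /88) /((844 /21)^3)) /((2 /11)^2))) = -7926373523456 /4584195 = -1729065.52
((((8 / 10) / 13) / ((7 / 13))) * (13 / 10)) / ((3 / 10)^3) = 1040 / 189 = 5.50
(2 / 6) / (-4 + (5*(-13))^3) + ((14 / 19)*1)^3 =2260739069 / 5651040933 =0.40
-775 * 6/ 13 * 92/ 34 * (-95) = 20320500/ 221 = 91947.96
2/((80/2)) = 1/20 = 0.05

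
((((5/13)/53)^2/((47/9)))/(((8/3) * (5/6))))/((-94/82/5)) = -83025/4194634756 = -0.00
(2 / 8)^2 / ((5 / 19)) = 19 / 80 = 0.24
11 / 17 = 0.65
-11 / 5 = -2.20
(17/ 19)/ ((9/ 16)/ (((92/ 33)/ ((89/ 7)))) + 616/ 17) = 2977856/ 129135875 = 0.02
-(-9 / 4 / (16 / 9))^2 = -6561 / 4096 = -1.60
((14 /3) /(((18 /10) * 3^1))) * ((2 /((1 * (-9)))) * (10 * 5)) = -7000 /729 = -9.60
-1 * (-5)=5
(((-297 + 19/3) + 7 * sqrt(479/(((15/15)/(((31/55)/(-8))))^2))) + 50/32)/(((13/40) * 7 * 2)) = -69385/1092 + 31 * sqrt(479)/286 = -61.17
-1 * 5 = -5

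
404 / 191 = 2.12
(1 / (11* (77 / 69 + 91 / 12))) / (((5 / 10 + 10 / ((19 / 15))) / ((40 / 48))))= 8740 / 8425109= 0.00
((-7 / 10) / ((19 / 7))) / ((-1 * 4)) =49 / 760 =0.06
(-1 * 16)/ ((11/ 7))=-10.18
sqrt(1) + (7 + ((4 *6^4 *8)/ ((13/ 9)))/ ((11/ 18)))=6719608/ 143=46990.27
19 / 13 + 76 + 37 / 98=99167 / 1274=77.84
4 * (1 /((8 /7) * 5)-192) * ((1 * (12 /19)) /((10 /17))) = -823.84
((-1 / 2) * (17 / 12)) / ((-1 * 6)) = 17 / 144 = 0.12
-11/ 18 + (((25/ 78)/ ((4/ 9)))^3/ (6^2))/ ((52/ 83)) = -1251828791/ 2105745408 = -0.59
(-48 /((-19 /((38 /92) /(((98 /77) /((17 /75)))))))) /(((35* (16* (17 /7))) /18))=99 /40250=0.00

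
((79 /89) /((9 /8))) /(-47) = -632 /37647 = -0.02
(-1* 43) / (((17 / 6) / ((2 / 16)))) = -129 / 68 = -1.90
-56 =-56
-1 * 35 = -35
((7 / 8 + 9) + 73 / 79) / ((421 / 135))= 921375 / 266072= 3.46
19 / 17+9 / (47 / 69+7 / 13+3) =3.25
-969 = -969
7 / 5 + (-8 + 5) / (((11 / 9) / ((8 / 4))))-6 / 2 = -358 / 55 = -6.51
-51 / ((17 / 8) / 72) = -1728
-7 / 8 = -0.88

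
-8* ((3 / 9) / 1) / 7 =-8 / 21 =-0.38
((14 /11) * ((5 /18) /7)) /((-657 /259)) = -1295 /65043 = -0.02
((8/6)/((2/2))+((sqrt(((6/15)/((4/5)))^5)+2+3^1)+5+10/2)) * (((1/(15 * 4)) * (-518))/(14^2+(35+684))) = -12691/82350 -259 * sqrt(2)/219600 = -0.16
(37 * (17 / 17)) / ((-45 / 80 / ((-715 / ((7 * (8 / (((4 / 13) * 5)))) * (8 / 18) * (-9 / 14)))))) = -40700 / 9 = -4522.22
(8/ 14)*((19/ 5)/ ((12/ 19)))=361/ 105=3.44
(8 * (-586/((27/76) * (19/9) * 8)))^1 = -2344/3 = -781.33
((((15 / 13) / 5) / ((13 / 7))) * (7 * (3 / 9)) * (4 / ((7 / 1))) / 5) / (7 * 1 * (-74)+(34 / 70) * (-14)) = -7 / 110864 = -0.00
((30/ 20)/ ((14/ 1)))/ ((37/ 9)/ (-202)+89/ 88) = 59994/ 554911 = 0.11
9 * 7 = 63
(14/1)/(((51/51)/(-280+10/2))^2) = 1058750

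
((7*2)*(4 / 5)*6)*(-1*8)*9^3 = -1959552 / 5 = -391910.40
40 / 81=0.49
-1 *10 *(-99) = 990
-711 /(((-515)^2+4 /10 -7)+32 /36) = -31995 /11934868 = -0.00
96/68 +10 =194/17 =11.41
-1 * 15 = -15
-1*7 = -7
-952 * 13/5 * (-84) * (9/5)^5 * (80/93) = 327394109952/96875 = 3379552.10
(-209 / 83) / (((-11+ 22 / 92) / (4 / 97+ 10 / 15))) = 180044 / 1086885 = 0.17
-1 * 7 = -7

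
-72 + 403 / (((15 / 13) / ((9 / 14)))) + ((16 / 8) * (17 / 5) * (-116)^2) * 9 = 57656181 / 70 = 823659.73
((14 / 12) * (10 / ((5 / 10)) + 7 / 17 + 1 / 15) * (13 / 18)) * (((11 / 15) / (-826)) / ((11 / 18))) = -33943 / 1354050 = -0.03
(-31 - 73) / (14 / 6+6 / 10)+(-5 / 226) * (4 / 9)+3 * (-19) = -92.46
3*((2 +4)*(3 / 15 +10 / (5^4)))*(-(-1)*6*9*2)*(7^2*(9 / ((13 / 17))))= 393502536 / 1625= 242155.41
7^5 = 16807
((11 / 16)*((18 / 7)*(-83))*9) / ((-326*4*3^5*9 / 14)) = 913 / 140832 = 0.01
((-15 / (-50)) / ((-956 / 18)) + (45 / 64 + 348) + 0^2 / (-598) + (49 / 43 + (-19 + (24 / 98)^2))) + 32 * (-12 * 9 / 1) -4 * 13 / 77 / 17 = -4614450160655977 / 1476556607680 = -3125.14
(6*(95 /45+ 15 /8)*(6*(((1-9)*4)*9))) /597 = -13776 /199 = -69.23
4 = 4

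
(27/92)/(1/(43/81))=43/276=0.16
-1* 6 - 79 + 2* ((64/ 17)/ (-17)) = -24693/ 289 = -85.44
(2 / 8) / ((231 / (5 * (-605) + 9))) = -754 / 231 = -3.26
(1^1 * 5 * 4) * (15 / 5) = 60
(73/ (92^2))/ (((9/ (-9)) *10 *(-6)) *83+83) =73/ 42853232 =0.00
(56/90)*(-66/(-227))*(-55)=-6776/681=-9.95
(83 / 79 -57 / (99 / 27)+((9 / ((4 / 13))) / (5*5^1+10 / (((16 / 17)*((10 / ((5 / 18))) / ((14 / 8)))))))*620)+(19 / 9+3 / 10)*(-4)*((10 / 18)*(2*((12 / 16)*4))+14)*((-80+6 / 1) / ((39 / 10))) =1600715307380 / 413816931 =3868.17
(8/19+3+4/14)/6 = 493/798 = 0.62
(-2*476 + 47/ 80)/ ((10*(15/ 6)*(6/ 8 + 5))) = -76113/ 11500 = -6.62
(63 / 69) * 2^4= 336 / 23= 14.61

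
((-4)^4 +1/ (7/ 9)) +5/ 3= 5438/ 21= 258.95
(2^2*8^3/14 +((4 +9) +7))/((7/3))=3492/49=71.27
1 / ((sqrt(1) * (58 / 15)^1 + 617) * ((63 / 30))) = 50 / 65191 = 0.00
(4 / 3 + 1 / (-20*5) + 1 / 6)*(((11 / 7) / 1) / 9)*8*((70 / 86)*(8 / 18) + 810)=205602716 / 121905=1686.58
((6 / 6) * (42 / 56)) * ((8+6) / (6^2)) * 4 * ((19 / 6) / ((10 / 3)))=133 / 120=1.11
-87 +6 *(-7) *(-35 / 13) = 339 / 13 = 26.08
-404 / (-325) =404 / 325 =1.24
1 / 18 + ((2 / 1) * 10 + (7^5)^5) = 24139235153951368214887 / 18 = 1341068619663964900827.06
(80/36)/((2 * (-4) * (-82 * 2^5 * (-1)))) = -5/47232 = -0.00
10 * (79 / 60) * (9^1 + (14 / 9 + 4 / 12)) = 3871 / 27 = 143.37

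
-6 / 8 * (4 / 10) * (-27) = 81 / 10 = 8.10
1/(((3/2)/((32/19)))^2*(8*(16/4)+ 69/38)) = 8192/219735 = 0.04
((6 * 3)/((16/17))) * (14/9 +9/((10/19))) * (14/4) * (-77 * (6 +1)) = -107692739/160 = -673079.62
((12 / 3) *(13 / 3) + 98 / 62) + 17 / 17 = 1852 / 93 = 19.91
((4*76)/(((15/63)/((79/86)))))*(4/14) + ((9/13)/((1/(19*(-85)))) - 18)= -2238711/2795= -800.97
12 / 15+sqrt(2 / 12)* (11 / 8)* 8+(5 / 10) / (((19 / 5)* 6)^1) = 937 / 1140+11* sqrt(6) / 6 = 5.31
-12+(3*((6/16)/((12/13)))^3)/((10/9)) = -3872841/327680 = -11.82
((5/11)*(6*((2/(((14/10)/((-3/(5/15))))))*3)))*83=-672300/77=-8731.17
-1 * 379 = -379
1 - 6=-5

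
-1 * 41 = -41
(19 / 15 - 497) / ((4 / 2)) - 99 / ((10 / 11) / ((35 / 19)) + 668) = -63831559 / 257370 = -248.01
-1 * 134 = -134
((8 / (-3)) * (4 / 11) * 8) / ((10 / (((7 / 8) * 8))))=-896 / 165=-5.43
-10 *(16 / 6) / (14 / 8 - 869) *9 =960 / 3469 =0.28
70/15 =14/3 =4.67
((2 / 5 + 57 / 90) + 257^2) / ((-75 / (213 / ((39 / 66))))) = -1547552281 / 4875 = -317446.62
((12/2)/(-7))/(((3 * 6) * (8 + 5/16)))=-16/2793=-0.01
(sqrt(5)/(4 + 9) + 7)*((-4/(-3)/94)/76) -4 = -21425/5358 + sqrt(5)/69654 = -4.00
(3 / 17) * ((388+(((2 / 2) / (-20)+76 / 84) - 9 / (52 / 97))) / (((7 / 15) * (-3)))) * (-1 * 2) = 1015741 / 10829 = 93.80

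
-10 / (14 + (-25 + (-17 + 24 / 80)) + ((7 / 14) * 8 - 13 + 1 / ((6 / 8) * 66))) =9900 / 36313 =0.27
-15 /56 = -0.27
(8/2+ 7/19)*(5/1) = 415/19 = 21.84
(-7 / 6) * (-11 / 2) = 77 / 12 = 6.42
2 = 2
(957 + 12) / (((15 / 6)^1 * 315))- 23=-21.77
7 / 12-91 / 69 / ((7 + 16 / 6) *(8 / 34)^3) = -1266545 / 128064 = -9.89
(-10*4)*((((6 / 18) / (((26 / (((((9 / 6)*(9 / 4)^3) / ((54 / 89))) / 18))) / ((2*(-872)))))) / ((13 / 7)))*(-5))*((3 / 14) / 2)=-2182725 / 5408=-403.61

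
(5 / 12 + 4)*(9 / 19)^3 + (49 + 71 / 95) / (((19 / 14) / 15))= 15098271 / 27436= 550.31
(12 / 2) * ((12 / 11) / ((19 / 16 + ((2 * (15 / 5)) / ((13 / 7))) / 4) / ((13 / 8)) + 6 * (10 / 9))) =73008 / 88055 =0.83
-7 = -7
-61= -61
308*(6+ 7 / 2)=2926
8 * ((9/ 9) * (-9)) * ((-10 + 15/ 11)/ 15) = 456/ 11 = 41.45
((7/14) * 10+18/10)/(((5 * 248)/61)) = 1037/3100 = 0.33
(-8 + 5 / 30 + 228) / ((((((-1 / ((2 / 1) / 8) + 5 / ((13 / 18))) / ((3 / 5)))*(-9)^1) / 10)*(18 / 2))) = -17173 / 3078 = -5.58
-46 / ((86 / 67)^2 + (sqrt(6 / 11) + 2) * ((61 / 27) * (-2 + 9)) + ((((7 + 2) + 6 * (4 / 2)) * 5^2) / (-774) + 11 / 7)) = -92049116104910673324 / 60388053724948387475 + 3872947983938051256 * sqrt(66) / 60388053724948387475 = -1.00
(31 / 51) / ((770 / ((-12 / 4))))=-0.00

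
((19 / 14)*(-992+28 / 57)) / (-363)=28258 / 7623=3.71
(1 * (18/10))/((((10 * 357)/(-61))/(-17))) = 183/350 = 0.52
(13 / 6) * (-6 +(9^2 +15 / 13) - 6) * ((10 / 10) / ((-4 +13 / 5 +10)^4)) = 95000 / 3418801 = 0.03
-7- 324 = -331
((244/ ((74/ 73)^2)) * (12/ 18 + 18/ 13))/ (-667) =-26005520/ 35611797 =-0.73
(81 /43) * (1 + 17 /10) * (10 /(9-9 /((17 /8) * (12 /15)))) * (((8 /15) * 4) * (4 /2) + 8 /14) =699516 /10535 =66.40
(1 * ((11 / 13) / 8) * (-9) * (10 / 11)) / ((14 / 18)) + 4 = 1051 / 364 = 2.89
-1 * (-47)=47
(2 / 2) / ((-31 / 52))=-52 / 31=-1.68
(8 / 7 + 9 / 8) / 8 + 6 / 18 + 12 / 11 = 1.71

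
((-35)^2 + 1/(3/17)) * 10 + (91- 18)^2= 52907/3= 17635.67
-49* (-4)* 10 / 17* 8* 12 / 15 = 12544 / 17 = 737.88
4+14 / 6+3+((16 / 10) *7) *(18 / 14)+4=416 / 15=27.73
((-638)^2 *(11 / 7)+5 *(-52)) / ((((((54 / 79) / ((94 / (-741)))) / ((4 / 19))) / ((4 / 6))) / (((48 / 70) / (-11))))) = 118173443072 / 113828715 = 1038.17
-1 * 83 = -83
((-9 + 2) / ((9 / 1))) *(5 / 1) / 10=-0.39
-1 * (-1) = 1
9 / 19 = 0.47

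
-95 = -95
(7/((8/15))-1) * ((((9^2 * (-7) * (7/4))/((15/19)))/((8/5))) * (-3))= 7314867/256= 28573.70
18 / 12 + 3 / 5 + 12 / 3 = 61 / 10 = 6.10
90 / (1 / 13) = 1170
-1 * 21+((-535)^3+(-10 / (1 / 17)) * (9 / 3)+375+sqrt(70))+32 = -153130499+sqrt(70) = -153130490.63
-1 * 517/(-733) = 0.71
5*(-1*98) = -490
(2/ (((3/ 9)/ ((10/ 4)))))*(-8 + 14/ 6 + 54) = 725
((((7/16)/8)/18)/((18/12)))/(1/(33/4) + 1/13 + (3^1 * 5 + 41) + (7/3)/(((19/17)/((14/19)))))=361361/10300708224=0.00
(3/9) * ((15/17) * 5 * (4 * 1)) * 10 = 1000/17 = 58.82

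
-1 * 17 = -17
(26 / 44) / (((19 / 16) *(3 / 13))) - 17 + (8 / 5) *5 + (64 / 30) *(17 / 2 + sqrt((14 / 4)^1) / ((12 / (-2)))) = 35393 / 3135 - 8 *sqrt(14) / 45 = 10.62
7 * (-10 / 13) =-70 / 13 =-5.38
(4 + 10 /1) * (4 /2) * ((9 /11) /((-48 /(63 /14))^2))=567 /2816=0.20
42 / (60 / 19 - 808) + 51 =389547 / 7646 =50.95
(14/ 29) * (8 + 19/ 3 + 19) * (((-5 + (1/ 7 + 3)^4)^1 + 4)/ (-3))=-533000/ 1029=-517.98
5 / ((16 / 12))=15 / 4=3.75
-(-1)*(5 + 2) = 7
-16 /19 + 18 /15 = 34 /95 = 0.36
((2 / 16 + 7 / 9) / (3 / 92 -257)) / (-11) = 1495 / 4680918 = 0.00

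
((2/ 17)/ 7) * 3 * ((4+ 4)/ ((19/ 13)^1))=624/ 2261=0.28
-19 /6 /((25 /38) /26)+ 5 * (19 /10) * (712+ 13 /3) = 334001 /50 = 6680.02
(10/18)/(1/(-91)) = -455/9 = -50.56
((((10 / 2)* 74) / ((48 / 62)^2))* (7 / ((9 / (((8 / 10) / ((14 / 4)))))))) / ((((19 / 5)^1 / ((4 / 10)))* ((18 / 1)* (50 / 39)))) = 462241 / 923400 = 0.50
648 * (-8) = -5184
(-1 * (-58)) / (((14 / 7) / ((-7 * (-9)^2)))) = -16443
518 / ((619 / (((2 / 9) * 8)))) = 1.49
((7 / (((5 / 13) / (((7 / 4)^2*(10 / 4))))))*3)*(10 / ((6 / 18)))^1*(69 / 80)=2769039 / 256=10816.56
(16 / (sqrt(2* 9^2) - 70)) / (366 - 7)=-560 / 850471 - 72* sqrt(2) / 850471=-0.00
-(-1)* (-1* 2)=-2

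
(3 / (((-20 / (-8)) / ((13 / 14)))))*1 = 39 / 35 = 1.11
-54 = -54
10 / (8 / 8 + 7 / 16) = 160 / 23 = 6.96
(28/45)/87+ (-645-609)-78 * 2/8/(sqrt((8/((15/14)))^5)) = -1254.12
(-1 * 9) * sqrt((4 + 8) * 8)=-36 * sqrt(6)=-88.18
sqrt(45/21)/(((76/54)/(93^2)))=233523 *sqrt(105)/266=8995.86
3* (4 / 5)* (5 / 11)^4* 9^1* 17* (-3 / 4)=-11.76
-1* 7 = -7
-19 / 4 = -4.75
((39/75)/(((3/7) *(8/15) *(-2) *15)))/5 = -91/6000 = -0.02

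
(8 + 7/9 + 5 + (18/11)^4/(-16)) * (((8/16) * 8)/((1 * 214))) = 3512870/14099283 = 0.25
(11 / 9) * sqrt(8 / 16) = 11 * sqrt(2) / 18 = 0.86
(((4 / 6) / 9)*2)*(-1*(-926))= 137.19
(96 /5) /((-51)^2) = 32 /4335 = 0.01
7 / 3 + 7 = 28 / 3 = 9.33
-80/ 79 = -1.01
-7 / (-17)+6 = 109 / 17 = 6.41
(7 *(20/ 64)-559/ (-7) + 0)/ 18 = 4.56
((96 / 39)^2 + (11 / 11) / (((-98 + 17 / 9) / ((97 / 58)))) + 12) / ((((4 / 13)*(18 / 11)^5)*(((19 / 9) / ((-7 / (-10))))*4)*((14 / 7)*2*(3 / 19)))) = 172453269236171 / 262910964326400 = 0.66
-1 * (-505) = 505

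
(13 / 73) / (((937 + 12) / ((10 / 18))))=5 / 47961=0.00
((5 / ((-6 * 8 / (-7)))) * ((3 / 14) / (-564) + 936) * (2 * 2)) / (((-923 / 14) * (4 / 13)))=-134.58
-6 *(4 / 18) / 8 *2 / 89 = -1 / 267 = -0.00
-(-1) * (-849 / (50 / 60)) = -5094 / 5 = -1018.80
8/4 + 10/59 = 128/59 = 2.17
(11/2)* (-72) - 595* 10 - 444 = -6790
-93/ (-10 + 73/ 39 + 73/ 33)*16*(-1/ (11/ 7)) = -160.06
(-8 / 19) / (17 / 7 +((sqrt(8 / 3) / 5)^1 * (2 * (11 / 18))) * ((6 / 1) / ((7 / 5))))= -25704 / 74689 +7392 * sqrt(6) / 74689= -0.10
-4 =-4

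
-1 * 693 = -693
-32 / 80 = -0.40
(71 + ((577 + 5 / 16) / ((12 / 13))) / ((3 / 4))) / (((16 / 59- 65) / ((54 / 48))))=-15.73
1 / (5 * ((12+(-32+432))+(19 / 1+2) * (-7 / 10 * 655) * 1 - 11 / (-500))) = -100 / 4608239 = -0.00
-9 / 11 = -0.82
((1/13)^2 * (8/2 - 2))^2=4/28561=0.00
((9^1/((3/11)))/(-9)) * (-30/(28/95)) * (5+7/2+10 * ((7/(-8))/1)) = -5225/56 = -93.30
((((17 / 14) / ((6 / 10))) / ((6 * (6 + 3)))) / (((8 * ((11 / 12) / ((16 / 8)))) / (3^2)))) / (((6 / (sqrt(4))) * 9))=85 / 24948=0.00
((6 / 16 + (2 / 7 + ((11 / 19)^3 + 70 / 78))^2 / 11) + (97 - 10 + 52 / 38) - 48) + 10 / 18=12796119721245673 / 308552856924312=41.47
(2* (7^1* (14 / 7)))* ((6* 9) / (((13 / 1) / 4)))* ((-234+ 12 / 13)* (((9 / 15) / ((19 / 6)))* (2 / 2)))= -65971584 / 3211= -20545.49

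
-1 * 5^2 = -25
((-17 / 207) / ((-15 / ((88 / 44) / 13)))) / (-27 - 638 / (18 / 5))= -17 / 4121715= -0.00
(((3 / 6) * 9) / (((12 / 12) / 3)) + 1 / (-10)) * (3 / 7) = 201 / 35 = 5.74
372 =372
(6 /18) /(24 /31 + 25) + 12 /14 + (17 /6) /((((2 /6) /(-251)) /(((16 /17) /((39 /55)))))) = -205833711 /72709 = -2830.92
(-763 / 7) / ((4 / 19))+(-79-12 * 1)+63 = -2183 / 4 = -545.75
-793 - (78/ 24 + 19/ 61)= -194361/ 244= -796.56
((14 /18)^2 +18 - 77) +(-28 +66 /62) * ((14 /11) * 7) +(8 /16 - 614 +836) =-4190975 /55242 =-75.87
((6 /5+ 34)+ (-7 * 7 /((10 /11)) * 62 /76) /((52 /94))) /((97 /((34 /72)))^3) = -716556137 /140235638100480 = -0.00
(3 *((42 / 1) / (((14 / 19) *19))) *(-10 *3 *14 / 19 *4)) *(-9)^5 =892820880 / 19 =46990572.63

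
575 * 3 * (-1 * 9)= -15525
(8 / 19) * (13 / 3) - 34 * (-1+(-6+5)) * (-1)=-3772 / 57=-66.18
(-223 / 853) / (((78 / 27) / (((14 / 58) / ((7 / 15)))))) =-30105 / 643162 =-0.05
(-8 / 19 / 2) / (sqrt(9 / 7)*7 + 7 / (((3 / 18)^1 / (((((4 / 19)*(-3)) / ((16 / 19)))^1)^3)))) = 4096*sqrt(7) / 1627521 + 1152 / 77501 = 0.02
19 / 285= 1 / 15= 0.07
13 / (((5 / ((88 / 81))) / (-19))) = -21736 / 405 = -53.67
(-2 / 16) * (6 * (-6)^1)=9 / 2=4.50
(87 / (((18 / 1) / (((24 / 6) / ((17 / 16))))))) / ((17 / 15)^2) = 69600 / 4913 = 14.17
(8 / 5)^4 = 4096 / 625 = 6.55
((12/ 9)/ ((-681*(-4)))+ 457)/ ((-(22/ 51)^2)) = -67456357/ 27467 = -2455.91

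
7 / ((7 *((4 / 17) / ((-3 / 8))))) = -51 / 32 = -1.59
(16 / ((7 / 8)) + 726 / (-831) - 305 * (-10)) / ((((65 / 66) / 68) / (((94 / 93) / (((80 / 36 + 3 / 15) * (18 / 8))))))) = 3345564209152 / 85174453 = 39278.96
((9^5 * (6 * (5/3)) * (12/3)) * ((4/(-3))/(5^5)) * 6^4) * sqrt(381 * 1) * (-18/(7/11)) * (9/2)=727317398016 * sqrt(381)/4375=3244952970.12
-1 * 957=-957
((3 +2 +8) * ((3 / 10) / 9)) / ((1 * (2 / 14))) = 91 / 30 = 3.03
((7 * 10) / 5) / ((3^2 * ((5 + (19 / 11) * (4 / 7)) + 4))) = 0.16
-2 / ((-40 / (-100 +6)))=-47 / 10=-4.70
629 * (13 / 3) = 8177 / 3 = 2725.67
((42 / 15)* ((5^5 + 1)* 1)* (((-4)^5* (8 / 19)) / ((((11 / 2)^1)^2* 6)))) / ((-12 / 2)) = 119504896 / 34485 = 3465.42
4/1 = 4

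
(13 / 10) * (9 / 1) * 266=15561 / 5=3112.20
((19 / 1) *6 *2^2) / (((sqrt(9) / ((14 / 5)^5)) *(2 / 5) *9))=40874624 / 5625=7266.60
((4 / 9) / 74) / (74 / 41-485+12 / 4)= -0.00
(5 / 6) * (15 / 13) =25 / 26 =0.96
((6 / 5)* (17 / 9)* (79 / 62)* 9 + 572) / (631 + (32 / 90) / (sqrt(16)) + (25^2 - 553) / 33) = 9176211 / 9717539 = 0.94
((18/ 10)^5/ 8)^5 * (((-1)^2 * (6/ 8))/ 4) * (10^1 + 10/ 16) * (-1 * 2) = -36612797372284482027282699/ 125000000000000000000000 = -292.90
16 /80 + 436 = 2181 /5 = 436.20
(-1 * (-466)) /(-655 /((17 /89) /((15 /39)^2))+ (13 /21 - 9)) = -28115178 /31110523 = -0.90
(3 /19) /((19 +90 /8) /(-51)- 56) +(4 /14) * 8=3505396 /1535485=2.28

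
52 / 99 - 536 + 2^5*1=-49844 / 99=-503.47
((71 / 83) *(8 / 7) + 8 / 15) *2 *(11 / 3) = 289696 / 26145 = 11.08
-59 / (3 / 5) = -295 / 3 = -98.33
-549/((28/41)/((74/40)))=-832833/560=-1487.20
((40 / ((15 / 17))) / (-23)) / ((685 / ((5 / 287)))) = -136 / 2713011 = -0.00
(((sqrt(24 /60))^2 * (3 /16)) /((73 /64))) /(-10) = -12 /1825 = -0.01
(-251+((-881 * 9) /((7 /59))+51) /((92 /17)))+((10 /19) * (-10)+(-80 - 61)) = -77924277 /6118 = -12736.89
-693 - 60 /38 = -13197 /19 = -694.58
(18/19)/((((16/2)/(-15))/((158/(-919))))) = 10665/34922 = 0.31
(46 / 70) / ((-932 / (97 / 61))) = -0.00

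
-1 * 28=-28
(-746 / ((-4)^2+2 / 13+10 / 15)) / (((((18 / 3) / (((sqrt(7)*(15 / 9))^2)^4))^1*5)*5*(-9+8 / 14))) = 1273392859375 / 253936944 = 5014.60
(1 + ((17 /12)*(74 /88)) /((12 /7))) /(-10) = -10739 /63360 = -0.17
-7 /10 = -0.70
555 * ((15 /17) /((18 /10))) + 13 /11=51096 /187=273.24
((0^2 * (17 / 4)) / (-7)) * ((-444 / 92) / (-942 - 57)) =0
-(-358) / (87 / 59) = 21122 / 87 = 242.78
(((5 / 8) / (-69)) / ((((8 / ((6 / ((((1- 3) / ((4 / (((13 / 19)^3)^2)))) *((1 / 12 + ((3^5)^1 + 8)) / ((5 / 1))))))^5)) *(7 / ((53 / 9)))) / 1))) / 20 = 341934286682646970510592689969422514833962380800000 / 104742299375587957562853153078691486697465224514174477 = 0.00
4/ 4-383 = -382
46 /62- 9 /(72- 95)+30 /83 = 88454 /59179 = 1.49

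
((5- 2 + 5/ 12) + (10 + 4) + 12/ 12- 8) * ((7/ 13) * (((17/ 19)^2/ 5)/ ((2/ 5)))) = 2.25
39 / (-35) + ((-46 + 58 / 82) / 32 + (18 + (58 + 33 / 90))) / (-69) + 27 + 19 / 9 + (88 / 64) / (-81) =2300719493 / 85548960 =26.89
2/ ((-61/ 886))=-1772/ 61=-29.05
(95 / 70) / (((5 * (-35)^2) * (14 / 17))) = 323 / 1200500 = 0.00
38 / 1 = 38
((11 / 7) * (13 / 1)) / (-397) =-143 / 2779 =-0.05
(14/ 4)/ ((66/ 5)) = 35/ 132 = 0.27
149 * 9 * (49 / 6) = 21903 / 2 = 10951.50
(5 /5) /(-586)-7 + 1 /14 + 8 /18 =-119722 /18459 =-6.49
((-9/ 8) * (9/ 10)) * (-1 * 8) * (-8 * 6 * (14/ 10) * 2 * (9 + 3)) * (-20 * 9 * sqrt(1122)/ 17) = 4633247.99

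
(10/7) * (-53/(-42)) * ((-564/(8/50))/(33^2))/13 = -311375/693693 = -0.45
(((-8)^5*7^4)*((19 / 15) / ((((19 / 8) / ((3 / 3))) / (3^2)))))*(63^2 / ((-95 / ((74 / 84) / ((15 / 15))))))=6602172530688 / 475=13899310590.92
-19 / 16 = -1.19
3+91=94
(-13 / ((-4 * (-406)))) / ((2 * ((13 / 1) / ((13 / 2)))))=-13 / 6496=-0.00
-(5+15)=-20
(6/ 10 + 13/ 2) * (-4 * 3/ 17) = -426/ 85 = -5.01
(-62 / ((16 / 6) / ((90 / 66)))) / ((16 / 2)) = -1395 / 352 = -3.96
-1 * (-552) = 552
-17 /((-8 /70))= 595 /4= 148.75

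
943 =943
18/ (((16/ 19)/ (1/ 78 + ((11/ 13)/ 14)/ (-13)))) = 0.17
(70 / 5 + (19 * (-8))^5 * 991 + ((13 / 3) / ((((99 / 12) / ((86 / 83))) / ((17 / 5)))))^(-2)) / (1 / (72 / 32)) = -4182496018026736564591407 / 23118594304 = -180914806628319.84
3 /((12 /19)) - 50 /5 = -21 /4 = -5.25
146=146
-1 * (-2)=2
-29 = -29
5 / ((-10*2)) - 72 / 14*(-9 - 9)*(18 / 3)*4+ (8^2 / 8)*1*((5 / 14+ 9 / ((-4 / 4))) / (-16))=31161 / 14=2225.79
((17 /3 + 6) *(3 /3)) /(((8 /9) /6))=315 /4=78.75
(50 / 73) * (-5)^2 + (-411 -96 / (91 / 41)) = -2903851 / 6643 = -437.13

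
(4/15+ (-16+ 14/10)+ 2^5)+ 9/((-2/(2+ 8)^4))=-134947/3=-44982.33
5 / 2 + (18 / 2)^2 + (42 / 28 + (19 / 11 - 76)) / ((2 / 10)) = -3084 / 11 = -280.36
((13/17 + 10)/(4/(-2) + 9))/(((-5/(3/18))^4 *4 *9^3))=0.00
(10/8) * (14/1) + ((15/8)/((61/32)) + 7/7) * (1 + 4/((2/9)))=6733/122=55.19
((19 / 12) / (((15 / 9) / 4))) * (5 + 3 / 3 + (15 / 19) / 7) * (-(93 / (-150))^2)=-781293 / 87500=-8.93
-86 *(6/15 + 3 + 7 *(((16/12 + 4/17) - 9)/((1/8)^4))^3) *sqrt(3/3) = 11260663206075280967278/663255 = 16977879105434984.99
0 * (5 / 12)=0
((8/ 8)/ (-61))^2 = 1/ 3721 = 0.00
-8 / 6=-4 / 3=-1.33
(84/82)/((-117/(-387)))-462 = -458.61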